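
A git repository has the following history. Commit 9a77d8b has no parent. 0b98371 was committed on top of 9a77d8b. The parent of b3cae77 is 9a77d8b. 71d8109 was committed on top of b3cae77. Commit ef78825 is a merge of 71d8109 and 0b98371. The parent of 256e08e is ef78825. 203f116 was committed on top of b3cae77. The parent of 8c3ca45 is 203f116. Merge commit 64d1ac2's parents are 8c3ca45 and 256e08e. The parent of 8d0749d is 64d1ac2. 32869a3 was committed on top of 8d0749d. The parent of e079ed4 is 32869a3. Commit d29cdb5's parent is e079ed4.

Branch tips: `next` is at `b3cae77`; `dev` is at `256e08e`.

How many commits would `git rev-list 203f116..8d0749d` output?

Reachable from 8d0749d: {0b98371, 203f116, 256e08e, 64d1ac2, 71d8109, 8c3ca45, 8d0749d, 9a77d8b, b3cae77, ef78825}.
Reachable from 203f116: {203f116, 9a77d8b, b3cae77}.
In 8d0749d's history but not 203f116's: {0b98371, 256e08e, 64d1ac2, 71d8109, 8c3ca45, 8d0749d, ef78825} — 7 commits.

7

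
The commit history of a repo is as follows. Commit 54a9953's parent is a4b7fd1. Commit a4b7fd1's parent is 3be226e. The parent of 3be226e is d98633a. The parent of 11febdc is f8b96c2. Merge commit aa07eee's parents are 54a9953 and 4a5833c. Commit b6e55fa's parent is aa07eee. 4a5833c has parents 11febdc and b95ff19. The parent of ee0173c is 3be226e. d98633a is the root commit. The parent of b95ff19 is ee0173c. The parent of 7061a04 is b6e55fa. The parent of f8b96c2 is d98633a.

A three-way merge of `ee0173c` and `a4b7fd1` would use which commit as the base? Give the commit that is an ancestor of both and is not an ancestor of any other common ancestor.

Ancestors of ee0173c: {3be226e, d98633a, ee0173c}.
Ancestors of a4b7fd1: {3be226e, a4b7fd1, d98633a}.
Common ancestors: {3be226e, d98633a}.
Among these, 3be226e is not an ancestor of any other common ancestor — it is the merge base.

3be226e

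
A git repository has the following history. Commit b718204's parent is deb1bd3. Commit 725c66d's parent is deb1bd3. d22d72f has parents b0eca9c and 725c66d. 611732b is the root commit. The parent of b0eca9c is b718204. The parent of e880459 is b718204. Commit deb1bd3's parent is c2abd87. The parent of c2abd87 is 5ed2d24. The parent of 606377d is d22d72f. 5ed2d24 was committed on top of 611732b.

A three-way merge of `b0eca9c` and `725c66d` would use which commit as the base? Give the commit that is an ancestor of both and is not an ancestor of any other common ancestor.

Ancestors of b0eca9c: {5ed2d24, 611732b, b0eca9c, b718204, c2abd87, deb1bd3}.
Ancestors of 725c66d: {5ed2d24, 611732b, 725c66d, c2abd87, deb1bd3}.
Common ancestors: {5ed2d24, 611732b, c2abd87, deb1bd3}.
Among these, deb1bd3 is not an ancestor of any other common ancestor — it is the merge base.

deb1bd3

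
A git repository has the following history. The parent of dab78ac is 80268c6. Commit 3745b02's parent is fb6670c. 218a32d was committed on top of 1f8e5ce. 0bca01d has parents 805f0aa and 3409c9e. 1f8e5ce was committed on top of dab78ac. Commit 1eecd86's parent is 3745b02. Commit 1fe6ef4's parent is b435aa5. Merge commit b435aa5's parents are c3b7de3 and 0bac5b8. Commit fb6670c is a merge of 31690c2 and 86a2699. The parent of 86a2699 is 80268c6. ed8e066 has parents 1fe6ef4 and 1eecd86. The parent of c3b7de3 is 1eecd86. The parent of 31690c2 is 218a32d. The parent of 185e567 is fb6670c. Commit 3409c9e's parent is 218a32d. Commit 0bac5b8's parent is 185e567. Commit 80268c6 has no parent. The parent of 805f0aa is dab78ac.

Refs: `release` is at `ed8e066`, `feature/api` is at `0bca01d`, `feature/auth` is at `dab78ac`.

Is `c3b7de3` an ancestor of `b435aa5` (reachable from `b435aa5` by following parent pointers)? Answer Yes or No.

Ancestors of b435aa5 (commits reachable by following parents): {0bac5b8, 185e567, 1eecd86, 1f8e5ce, 218a32d, 31690c2, 3745b02, 80268c6, 86a2699, b435aa5, c3b7de3, dab78ac, fb6670c}.
c3b7de3 is in that set, so it is an ancestor of b435aa5.

Yes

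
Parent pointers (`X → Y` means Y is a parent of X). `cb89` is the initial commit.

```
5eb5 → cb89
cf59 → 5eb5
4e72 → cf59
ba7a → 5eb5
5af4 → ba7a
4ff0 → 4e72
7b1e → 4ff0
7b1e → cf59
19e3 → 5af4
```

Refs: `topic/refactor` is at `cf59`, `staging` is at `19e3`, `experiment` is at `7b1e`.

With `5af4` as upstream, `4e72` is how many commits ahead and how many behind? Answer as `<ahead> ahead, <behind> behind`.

Reachable from 4e72: {4e72, 5eb5, cb89, cf59}.
Reachable from 5af4: {5af4, 5eb5, ba7a, cb89}.
Only in 4e72's history (ahead): {4e72, cf59} — 2.
Only in 5af4's history (behind): {5af4, ba7a} — 2.

2 ahead, 2 behind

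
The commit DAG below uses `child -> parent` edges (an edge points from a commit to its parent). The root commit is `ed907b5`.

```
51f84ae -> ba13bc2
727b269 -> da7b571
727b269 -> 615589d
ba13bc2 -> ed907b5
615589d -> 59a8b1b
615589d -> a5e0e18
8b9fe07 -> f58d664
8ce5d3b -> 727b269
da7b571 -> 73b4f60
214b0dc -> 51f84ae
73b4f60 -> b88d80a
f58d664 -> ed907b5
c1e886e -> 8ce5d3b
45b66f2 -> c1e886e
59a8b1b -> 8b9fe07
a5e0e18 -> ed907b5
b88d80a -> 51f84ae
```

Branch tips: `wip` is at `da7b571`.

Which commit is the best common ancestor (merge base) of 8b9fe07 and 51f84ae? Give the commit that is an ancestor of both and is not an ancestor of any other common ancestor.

ed907b5

Ancestors of 8b9fe07: {8b9fe07, ed907b5, f58d664}.
Ancestors of 51f84ae: {51f84ae, ba13bc2, ed907b5}.
Common ancestors: {ed907b5}.
The only common ancestor is ed907b5, so it is the merge base.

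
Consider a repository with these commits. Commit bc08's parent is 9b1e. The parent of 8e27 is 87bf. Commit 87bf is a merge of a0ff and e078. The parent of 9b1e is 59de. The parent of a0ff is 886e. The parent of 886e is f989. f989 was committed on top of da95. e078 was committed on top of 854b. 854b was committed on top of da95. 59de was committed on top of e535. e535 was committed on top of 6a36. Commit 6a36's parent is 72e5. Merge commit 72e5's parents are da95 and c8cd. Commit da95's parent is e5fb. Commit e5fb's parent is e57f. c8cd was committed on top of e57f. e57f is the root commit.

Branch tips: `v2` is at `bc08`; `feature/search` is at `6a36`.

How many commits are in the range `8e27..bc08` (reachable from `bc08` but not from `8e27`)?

7

Reachable from bc08: {59de, 6a36, 72e5, 9b1e, bc08, c8cd, da95, e535, e57f, e5fb}.
Reachable from 8e27: {854b, 87bf, 886e, 8e27, a0ff, da95, e078, e57f, e5fb, f989}.
In bc08's history but not 8e27's: {59de, 6a36, 72e5, 9b1e, bc08, c8cd, e535} — 7 commits.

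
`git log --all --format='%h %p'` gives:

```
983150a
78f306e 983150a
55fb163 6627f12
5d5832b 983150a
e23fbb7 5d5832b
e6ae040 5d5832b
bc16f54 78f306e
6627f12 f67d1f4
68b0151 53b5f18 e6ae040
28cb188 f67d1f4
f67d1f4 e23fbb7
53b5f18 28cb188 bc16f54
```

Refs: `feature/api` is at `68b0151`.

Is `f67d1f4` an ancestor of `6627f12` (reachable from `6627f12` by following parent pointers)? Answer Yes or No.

Yes

Ancestors of 6627f12 (commits reachable by following parents): {5d5832b, 6627f12, 983150a, e23fbb7, f67d1f4}.
f67d1f4 is in that set, so it is an ancestor of 6627f12.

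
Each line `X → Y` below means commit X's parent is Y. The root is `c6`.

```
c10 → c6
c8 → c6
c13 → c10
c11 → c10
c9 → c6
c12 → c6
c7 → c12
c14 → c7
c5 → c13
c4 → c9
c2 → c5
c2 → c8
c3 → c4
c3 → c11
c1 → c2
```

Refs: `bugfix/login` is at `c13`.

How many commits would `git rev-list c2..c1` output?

Reachable from c1: {c1, c10, c13, c2, c5, c6, c8}.
Reachable from c2: {c10, c13, c2, c5, c6, c8}.
In c1's history but not c2's: {c1} — 1 commit.

1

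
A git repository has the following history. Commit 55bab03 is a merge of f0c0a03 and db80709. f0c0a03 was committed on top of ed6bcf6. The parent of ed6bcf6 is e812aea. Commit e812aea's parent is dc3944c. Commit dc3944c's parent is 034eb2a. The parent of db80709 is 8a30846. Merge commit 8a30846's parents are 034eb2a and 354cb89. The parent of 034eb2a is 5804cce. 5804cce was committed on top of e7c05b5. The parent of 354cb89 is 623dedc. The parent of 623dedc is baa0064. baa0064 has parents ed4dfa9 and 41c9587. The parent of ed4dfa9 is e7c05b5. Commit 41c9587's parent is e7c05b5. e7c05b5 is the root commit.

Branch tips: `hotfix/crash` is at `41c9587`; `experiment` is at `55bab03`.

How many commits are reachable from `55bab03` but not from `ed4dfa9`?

13

Reachable from 55bab03: {034eb2a, 354cb89, 41c9587, 55bab03, 5804cce, 623dedc, 8a30846, baa0064, db80709, dc3944c, e7c05b5, e812aea, ed4dfa9, ed6bcf6, f0c0a03}.
Reachable from ed4dfa9: {e7c05b5, ed4dfa9}.
In 55bab03's history but not ed4dfa9's: {034eb2a, 354cb89, 41c9587, 55bab03, 5804cce, 623dedc, 8a30846, baa0064, db80709, dc3944c, e812aea, ed6bcf6, f0c0a03} — 13 commits.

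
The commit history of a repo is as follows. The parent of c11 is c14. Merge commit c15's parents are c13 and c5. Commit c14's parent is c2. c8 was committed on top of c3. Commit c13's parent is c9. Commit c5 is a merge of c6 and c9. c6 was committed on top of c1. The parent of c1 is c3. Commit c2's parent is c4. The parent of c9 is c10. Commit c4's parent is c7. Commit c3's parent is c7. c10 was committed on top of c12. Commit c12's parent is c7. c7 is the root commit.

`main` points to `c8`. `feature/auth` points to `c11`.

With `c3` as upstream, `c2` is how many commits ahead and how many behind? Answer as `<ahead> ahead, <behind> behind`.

2 ahead, 1 behind

Reachable from c2: {c2, c4, c7}.
Reachable from c3: {c3, c7}.
Only in c2's history (ahead): {c2, c4} — 2.
Only in c3's history (behind): {c3} — 1.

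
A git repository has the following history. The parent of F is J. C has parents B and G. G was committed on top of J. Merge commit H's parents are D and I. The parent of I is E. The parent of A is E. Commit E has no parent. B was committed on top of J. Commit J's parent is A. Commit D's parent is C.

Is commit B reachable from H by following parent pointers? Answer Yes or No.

Ancestors of H (commits reachable by following parents): {A, B, C, D, E, G, H, I, J}.
B is in that set, so it is an ancestor of H.

Yes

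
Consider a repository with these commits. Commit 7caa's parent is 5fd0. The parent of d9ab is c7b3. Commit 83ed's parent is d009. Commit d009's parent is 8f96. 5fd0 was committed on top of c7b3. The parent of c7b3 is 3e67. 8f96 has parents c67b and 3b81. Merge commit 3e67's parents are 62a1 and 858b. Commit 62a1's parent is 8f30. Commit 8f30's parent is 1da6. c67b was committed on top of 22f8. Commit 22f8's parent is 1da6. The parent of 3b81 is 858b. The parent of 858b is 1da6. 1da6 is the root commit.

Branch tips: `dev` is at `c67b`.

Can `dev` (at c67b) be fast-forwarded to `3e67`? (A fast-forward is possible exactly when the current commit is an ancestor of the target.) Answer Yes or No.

A fast-forward from c67b to 3e67 is possible iff c67b is an ancestor of 3e67.
Ancestors of 3e67: {1da6, 3e67, 62a1, 858b, 8f30}.
c67b is not among them, so fast-forward is not possible.

No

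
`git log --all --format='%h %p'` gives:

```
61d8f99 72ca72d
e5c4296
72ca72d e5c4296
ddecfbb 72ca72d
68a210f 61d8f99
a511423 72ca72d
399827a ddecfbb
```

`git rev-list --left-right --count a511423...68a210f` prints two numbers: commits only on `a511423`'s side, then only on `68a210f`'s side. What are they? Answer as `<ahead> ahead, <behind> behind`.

Reachable from a511423: {72ca72d, a511423, e5c4296}.
Reachable from 68a210f: {61d8f99, 68a210f, 72ca72d, e5c4296}.
Only in a511423's history (ahead): {a511423} — 1.
Only in 68a210f's history (behind): {61d8f99, 68a210f} — 2.

1 ahead, 2 behind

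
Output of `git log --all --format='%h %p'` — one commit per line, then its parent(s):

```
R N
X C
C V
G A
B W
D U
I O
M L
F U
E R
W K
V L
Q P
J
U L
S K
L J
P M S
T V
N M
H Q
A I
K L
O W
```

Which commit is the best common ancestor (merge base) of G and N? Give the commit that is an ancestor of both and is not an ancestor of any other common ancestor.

L

Ancestors of G: {A, G, I, J, K, L, O, W}.
Ancestors of N: {J, L, M, N}.
Common ancestors: {J, L}.
Among these, L is not an ancestor of any other common ancestor — it is the merge base.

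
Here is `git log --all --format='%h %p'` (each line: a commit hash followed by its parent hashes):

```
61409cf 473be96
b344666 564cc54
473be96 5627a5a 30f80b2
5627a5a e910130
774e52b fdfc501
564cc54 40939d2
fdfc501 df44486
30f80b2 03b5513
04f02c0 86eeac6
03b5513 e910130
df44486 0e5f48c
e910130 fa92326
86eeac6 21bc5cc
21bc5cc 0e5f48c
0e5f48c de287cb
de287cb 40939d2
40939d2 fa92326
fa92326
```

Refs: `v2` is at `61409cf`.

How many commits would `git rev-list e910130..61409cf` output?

5

Reachable from 61409cf: {03b5513, 30f80b2, 473be96, 5627a5a, 61409cf, e910130, fa92326}.
Reachable from e910130: {e910130, fa92326}.
In 61409cf's history but not e910130's: {03b5513, 30f80b2, 473be96, 5627a5a, 61409cf} — 5 commits.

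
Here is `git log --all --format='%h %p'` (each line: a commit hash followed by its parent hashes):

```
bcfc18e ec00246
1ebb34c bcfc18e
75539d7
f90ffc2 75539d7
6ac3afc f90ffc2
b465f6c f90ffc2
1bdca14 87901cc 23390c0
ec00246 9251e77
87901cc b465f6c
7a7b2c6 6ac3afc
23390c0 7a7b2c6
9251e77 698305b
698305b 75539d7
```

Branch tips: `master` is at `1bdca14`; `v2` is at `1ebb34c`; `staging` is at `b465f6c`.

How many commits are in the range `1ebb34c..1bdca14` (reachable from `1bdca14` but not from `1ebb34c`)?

Reachable from 1bdca14: {1bdca14, 23390c0, 6ac3afc, 75539d7, 7a7b2c6, 87901cc, b465f6c, f90ffc2}.
Reachable from 1ebb34c: {1ebb34c, 698305b, 75539d7, 9251e77, bcfc18e, ec00246}.
In 1bdca14's history but not 1ebb34c's: {1bdca14, 23390c0, 6ac3afc, 7a7b2c6, 87901cc, b465f6c, f90ffc2} — 7 commits.

7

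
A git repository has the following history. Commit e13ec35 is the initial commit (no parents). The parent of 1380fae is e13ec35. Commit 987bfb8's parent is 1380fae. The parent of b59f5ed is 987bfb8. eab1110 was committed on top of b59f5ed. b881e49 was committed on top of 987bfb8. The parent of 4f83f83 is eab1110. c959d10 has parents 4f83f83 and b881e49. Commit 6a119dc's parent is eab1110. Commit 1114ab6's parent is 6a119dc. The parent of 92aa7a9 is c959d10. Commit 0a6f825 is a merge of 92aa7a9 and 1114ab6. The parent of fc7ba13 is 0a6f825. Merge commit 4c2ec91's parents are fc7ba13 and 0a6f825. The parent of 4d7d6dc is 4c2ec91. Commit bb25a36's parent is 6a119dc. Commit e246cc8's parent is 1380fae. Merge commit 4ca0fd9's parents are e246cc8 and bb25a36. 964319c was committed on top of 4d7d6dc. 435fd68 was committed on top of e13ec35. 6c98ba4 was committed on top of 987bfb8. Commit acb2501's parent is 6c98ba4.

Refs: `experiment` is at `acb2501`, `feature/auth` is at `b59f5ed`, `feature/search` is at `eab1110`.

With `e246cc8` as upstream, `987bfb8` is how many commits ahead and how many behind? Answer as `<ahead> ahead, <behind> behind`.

1 ahead, 1 behind

Reachable from 987bfb8: {1380fae, 987bfb8, e13ec35}.
Reachable from e246cc8: {1380fae, e13ec35, e246cc8}.
Only in 987bfb8's history (ahead): {987bfb8} — 1.
Only in e246cc8's history (behind): {e246cc8} — 1.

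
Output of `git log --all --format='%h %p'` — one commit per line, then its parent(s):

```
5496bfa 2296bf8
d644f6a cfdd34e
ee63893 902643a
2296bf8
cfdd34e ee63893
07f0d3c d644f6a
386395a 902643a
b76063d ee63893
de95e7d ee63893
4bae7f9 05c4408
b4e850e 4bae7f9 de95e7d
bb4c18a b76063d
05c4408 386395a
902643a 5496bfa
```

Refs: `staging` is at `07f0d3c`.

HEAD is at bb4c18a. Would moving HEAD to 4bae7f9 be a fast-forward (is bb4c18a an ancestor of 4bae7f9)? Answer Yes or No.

A fast-forward from bb4c18a to 4bae7f9 is possible iff bb4c18a is an ancestor of 4bae7f9.
Ancestors of 4bae7f9: {05c4408, 2296bf8, 386395a, 4bae7f9, 5496bfa, 902643a}.
bb4c18a is not among them, so fast-forward is not possible.

No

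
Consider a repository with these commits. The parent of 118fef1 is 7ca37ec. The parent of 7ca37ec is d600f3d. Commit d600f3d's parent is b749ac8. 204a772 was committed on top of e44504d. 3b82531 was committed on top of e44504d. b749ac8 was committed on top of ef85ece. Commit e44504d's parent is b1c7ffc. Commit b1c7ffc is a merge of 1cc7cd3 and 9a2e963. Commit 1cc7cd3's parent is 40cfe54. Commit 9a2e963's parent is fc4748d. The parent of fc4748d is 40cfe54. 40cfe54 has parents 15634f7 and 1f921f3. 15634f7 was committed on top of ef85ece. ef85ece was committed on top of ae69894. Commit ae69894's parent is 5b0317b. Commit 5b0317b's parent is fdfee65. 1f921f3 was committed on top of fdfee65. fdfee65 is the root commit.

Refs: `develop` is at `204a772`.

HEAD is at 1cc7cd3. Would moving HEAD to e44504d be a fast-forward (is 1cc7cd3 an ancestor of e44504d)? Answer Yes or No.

Yes

A fast-forward from 1cc7cd3 to e44504d is possible iff 1cc7cd3 is an ancestor of e44504d.
Ancestors of e44504d: {15634f7, 1cc7cd3, 1f921f3, 40cfe54, 5b0317b, 9a2e963, ae69894, b1c7ffc, e44504d, ef85ece, fc4748d, fdfee65}.
1cc7cd3 is among them, so fast-forward is possible.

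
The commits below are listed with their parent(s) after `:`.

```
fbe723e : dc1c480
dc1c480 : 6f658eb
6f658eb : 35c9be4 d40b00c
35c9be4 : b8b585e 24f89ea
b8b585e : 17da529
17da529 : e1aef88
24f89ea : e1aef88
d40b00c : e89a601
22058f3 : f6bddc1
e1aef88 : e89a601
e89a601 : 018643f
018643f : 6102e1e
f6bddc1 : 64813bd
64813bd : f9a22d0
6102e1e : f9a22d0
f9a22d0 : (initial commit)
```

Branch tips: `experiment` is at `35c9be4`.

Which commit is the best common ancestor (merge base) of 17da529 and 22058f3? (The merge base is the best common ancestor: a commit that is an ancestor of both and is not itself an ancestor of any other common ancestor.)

Ancestors of 17da529: {018643f, 17da529, 6102e1e, e1aef88, e89a601, f9a22d0}.
Ancestors of 22058f3: {22058f3, 64813bd, f6bddc1, f9a22d0}.
Common ancestors: {f9a22d0}.
The only common ancestor is f9a22d0, so it is the merge base.

f9a22d0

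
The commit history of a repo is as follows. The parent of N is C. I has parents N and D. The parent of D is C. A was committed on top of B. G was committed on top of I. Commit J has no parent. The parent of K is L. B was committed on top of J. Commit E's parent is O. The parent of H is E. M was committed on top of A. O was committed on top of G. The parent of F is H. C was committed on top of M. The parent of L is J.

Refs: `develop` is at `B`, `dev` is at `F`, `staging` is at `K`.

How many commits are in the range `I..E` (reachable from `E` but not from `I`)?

Reachable from E: {A, B, C, D, E, G, I, J, M, N, O}.
Reachable from I: {A, B, C, D, I, J, M, N}.
In E's history but not I's: {E, G, O} — 3 commits.

3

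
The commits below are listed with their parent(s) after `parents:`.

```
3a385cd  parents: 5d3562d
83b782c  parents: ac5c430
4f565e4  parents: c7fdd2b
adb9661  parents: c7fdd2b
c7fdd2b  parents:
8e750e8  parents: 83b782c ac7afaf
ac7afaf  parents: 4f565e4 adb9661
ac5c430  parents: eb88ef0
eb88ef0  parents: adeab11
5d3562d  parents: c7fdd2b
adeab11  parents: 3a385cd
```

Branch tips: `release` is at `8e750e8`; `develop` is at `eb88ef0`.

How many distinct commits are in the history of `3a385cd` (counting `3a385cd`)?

Walking parent pointers from 3a385cd: reachable set = {3a385cd, 5d3562d, c7fdd2b}.
That is 3 commits.

3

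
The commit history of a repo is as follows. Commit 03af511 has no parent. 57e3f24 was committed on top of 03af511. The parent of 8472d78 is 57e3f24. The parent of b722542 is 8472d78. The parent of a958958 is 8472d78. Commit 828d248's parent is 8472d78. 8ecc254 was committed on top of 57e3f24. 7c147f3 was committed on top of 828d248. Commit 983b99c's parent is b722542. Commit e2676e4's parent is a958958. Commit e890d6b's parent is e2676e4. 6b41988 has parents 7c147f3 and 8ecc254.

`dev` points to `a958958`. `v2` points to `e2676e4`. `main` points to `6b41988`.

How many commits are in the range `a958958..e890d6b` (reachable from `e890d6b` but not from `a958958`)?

2

Reachable from e890d6b: {03af511, 57e3f24, 8472d78, a958958, e2676e4, e890d6b}.
Reachable from a958958: {03af511, 57e3f24, 8472d78, a958958}.
In e890d6b's history but not a958958's: {e2676e4, e890d6b} — 2 commits.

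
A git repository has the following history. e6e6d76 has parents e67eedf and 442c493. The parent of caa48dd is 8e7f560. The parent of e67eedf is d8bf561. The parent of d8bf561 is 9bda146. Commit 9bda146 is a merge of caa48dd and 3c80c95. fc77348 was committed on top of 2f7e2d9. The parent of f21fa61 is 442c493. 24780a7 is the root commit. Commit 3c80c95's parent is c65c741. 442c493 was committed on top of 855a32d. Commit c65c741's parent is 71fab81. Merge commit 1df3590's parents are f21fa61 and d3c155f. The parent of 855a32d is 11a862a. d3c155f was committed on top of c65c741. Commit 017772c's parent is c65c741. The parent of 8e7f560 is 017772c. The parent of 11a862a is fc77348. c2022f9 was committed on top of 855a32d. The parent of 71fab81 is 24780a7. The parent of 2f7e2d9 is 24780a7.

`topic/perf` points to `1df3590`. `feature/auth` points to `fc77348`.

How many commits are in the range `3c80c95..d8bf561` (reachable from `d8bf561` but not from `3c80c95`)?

Reachable from d8bf561: {017772c, 24780a7, 3c80c95, 71fab81, 8e7f560, 9bda146, c65c741, caa48dd, d8bf561}.
Reachable from 3c80c95: {24780a7, 3c80c95, 71fab81, c65c741}.
In d8bf561's history but not 3c80c95's: {017772c, 8e7f560, 9bda146, caa48dd, d8bf561} — 5 commits.

5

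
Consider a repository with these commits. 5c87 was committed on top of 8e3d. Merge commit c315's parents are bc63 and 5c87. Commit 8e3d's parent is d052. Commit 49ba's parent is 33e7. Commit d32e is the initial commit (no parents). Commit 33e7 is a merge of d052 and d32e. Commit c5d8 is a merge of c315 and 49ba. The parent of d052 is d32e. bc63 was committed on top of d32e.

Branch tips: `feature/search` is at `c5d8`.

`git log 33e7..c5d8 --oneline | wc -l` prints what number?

6

Reachable from c5d8: {33e7, 49ba, 5c87, 8e3d, bc63, c315, c5d8, d052, d32e}.
Reachable from 33e7: {33e7, d052, d32e}.
In c5d8's history but not 33e7's: {49ba, 5c87, 8e3d, bc63, c315, c5d8} — 6 commits.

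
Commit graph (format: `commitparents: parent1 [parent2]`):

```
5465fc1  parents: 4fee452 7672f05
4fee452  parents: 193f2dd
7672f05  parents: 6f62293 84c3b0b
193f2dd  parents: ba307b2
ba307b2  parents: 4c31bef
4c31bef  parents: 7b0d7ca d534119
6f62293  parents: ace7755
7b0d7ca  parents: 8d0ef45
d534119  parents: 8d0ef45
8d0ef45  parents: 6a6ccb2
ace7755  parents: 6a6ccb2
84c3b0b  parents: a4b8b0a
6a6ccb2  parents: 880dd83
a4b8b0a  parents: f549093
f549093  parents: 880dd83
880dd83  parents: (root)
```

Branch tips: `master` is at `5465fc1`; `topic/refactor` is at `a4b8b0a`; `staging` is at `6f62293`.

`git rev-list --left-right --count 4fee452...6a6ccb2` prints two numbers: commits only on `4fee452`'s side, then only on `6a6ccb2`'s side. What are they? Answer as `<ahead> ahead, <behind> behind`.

7 ahead, 0 behind

Reachable from 4fee452: {193f2dd, 4c31bef, 4fee452, 6a6ccb2, 7b0d7ca, 880dd83, 8d0ef45, ba307b2, d534119}.
Reachable from 6a6ccb2: {6a6ccb2, 880dd83}.
Only in 4fee452's history (ahead): {193f2dd, 4c31bef, 4fee452, 7b0d7ca, 8d0ef45, ba307b2, d534119} — 7.
Only in 6a6ccb2's history (behind): {} — 0.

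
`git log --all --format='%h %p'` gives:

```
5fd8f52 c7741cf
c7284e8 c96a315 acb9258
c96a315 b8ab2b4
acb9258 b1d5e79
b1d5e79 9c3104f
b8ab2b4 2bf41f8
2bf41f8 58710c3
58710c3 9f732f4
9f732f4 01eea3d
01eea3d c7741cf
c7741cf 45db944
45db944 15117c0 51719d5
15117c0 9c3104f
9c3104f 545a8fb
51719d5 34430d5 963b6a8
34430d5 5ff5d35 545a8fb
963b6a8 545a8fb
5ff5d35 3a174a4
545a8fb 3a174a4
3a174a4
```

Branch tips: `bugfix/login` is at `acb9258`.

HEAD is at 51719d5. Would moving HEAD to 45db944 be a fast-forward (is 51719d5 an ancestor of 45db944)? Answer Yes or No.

A fast-forward from 51719d5 to 45db944 is possible iff 51719d5 is an ancestor of 45db944.
Ancestors of 45db944: {15117c0, 34430d5, 3a174a4, 45db944, 51719d5, 545a8fb, 5ff5d35, 963b6a8, 9c3104f}.
51719d5 is among them, so fast-forward is possible.

Yes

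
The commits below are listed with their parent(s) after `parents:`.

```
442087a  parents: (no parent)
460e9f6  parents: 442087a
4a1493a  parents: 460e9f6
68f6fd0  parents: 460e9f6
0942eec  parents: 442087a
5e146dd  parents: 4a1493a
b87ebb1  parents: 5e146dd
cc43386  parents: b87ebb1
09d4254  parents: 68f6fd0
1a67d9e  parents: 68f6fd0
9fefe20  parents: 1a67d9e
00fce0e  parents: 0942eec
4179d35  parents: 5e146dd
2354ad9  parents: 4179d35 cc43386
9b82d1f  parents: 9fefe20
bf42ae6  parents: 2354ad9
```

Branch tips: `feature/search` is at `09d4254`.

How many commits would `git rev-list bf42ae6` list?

9

Walking parent pointers from bf42ae6: reachable set = {2354ad9, 4179d35, 442087a, 460e9f6, 4a1493a, 5e146dd, b87ebb1, bf42ae6, cc43386}.
That is 9 commits.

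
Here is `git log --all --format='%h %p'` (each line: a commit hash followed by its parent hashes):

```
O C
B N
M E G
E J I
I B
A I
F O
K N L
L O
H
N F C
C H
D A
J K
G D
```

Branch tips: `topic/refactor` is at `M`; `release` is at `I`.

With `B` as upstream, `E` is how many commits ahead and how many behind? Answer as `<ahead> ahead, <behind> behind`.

5 ahead, 0 behind

Reachable from E: {B, C, E, F, H, I, J, K, L, N, O}.
Reachable from B: {B, C, F, H, N, O}.
Only in E's history (ahead): {E, I, J, K, L} — 5.
Only in B's history (behind): {} — 0.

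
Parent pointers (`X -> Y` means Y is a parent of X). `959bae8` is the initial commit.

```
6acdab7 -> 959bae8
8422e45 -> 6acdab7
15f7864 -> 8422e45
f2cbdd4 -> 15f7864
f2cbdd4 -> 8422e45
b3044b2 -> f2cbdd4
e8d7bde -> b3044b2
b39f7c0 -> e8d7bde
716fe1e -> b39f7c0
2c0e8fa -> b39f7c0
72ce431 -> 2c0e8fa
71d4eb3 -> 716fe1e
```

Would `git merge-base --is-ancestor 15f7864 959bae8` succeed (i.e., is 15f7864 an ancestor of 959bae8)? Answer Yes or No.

No

Ancestors of 959bae8: {959bae8}.
15f7864 is not in that set, so it is not an ancestor of 959bae8.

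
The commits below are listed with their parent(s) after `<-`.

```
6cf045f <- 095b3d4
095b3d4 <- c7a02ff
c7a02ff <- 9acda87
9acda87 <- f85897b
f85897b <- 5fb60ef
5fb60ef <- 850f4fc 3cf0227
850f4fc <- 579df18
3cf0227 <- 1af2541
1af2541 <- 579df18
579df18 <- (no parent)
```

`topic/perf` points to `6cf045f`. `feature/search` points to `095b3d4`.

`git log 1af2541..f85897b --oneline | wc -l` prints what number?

Reachable from f85897b: {1af2541, 3cf0227, 579df18, 5fb60ef, 850f4fc, f85897b}.
Reachable from 1af2541: {1af2541, 579df18}.
In f85897b's history but not 1af2541's: {3cf0227, 5fb60ef, 850f4fc, f85897b} — 4 commits.

4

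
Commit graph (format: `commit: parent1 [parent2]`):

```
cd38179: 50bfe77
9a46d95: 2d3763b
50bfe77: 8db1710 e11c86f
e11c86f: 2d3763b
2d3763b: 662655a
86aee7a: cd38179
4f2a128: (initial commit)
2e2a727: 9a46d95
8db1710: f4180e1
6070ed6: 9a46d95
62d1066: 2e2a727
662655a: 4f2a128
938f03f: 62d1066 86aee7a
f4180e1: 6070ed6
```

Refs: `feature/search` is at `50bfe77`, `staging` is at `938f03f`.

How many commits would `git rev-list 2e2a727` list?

5

Walking parent pointers from 2e2a727: reachable set = {2d3763b, 2e2a727, 4f2a128, 662655a, 9a46d95}.
That is 5 commits.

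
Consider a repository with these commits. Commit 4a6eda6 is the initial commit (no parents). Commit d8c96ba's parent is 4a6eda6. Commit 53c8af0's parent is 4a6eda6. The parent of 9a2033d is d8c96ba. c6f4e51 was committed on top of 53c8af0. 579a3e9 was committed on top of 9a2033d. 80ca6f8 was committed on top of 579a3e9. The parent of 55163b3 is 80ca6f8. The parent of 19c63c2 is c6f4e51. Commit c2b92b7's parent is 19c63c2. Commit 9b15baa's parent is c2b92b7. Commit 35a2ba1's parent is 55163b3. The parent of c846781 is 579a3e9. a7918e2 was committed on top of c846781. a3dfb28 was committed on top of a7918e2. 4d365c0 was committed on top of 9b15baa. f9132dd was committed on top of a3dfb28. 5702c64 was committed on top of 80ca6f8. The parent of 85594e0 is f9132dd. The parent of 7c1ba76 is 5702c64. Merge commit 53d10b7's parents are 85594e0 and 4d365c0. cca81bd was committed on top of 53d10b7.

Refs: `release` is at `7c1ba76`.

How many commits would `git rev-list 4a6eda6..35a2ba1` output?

Reachable from 35a2ba1: {35a2ba1, 4a6eda6, 55163b3, 579a3e9, 80ca6f8, 9a2033d, d8c96ba}.
Reachable from 4a6eda6: {4a6eda6}.
In 35a2ba1's history but not 4a6eda6's: {35a2ba1, 55163b3, 579a3e9, 80ca6f8, 9a2033d, d8c96ba} — 6 commits.

6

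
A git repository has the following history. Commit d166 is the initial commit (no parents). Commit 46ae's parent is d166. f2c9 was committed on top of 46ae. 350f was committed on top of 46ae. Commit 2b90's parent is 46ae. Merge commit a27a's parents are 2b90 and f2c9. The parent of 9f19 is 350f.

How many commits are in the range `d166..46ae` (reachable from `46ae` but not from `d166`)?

Reachable from 46ae: {46ae, d166}.
Reachable from d166: {d166}.
In 46ae's history but not d166's: {46ae} — 1 commit.

1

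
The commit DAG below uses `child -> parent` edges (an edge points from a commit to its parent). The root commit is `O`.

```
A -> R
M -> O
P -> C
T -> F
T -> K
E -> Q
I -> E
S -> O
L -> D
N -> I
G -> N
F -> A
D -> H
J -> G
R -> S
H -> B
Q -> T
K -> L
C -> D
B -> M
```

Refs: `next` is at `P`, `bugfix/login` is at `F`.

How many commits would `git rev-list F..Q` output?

8

Reachable from Q: {A, B, D, F, H, K, L, M, O, Q, R, S, T}.
Reachable from F: {A, F, O, R, S}.
In Q's history but not F's: {B, D, H, K, L, M, Q, T} — 8 commits.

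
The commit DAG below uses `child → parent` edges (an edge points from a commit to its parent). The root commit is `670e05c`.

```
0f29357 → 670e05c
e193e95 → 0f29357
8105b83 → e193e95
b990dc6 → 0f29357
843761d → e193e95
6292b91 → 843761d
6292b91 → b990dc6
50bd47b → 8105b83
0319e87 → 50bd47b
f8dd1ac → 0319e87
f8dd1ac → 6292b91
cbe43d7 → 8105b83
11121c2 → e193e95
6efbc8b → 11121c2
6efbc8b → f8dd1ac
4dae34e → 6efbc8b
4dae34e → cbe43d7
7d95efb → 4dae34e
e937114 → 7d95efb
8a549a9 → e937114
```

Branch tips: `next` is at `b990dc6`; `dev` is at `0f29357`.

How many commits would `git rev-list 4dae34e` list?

14

Walking parent pointers from 4dae34e: reachable set = {0319e87, 0f29357, 11121c2, 4dae34e, 50bd47b, 6292b91, 670e05c, 6efbc8b, 8105b83, 843761d, b990dc6, cbe43d7, e193e95, f8dd1ac}.
That is 14 commits.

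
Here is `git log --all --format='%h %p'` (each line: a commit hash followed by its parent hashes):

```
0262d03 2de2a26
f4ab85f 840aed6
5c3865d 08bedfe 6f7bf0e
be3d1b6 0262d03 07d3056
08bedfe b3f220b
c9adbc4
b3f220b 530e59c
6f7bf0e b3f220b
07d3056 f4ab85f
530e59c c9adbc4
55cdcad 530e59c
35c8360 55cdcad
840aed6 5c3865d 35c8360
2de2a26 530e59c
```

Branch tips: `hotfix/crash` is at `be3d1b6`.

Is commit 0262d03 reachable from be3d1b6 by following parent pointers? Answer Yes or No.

Yes

Ancestors of be3d1b6 (commits reachable by following parents): {0262d03, 07d3056, 08bedfe, 2de2a26, 35c8360, 530e59c, 55cdcad, 5c3865d, 6f7bf0e, 840aed6, b3f220b, be3d1b6, c9adbc4, f4ab85f}.
0262d03 is in that set, so it is an ancestor of be3d1b6.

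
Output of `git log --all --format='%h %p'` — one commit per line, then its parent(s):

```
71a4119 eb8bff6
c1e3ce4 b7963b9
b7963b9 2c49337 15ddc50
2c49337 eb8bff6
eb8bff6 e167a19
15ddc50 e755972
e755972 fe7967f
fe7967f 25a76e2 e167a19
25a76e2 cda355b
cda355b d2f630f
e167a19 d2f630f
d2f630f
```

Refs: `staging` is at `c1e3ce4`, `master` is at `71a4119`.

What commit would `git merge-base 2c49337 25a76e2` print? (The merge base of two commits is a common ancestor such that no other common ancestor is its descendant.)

Ancestors of 2c49337: {2c49337, d2f630f, e167a19, eb8bff6}.
Ancestors of 25a76e2: {25a76e2, cda355b, d2f630f}.
Common ancestors: {d2f630f}.
The only common ancestor is d2f630f, so it is the merge base.

d2f630f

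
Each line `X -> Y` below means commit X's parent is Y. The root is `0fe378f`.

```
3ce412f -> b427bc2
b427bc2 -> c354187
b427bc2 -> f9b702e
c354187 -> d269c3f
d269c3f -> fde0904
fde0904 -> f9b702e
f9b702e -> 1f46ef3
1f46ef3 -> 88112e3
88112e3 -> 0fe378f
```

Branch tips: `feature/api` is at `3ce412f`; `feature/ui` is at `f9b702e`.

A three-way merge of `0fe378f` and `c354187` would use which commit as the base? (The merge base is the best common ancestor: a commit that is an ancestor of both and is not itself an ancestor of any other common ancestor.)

Ancestors of 0fe378f: {0fe378f}.
Ancestors of c354187: {0fe378f, 1f46ef3, 88112e3, c354187, d269c3f, f9b702e, fde0904}.
Common ancestors: {0fe378f}.
The only common ancestor is 0fe378f, so it is the merge base.

0fe378f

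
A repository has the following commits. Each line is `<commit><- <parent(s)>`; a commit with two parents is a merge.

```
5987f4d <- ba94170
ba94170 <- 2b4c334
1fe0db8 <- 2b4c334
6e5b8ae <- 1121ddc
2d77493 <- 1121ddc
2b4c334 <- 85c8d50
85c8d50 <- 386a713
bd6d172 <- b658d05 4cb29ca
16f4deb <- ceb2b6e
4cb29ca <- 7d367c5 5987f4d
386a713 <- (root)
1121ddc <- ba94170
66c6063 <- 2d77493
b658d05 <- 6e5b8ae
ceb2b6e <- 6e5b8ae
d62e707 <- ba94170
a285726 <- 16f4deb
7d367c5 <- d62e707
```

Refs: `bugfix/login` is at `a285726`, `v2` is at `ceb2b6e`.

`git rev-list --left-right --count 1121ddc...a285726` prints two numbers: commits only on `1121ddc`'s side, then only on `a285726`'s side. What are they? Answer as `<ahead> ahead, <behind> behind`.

0 ahead, 4 behind

Reachable from 1121ddc: {1121ddc, 2b4c334, 386a713, 85c8d50, ba94170}.
Reachable from a285726: {1121ddc, 16f4deb, 2b4c334, 386a713, 6e5b8ae, 85c8d50, a285726, ba94170, ceb2b6e}.
Only in 1121ddc's history (ahead): {} — 0.
Only in a285726's history (behind): {16f4deb, 6e5b8ae, a285726, ceb2b6e} — 4.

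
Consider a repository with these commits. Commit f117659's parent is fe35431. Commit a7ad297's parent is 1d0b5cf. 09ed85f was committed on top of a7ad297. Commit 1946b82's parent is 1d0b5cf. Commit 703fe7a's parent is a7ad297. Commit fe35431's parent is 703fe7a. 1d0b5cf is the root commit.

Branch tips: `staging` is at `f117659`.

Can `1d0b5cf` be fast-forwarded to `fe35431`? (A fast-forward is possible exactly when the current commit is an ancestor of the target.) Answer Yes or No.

A fast-forward from 1d0b5cf to fe35431 is possible iff 1d0b5cf is an ancestor of fe35431.
Ancestors of fe35431: {1d0b5cf, 703fe7a, a7ad297, fe35431}.
1d0b5cf is among them, so fast-forward is possible.

Yes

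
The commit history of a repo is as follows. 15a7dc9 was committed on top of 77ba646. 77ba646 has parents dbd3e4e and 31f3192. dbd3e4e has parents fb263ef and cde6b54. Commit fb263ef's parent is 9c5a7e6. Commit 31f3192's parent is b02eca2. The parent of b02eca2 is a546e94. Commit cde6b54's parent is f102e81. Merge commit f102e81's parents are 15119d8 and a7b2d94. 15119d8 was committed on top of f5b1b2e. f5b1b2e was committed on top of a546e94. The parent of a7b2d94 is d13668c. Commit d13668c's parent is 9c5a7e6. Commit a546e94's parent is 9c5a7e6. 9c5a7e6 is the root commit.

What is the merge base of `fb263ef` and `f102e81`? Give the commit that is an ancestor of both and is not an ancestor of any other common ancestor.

Ancestors of fb263ef: {9c5a7e6, fb263ef}.
Ancestors of f102e81: {15119d8, 9c5a7e6, a546e94, a7b2d94, d13668c, f102e81, f5b1b2e}.
Common ancestors: {9c5a7e6}.
The only common ancestor is 9c5a7e6, so it is the merge base.

9c5a7e6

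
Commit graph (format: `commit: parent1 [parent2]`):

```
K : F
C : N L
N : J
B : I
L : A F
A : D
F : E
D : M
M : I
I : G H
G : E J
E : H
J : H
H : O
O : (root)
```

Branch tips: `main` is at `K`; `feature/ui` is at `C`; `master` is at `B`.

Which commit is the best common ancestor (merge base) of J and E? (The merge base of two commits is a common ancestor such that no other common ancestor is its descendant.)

Ancestors of J: {H, J, O}.
Ancestors of E: {E, H, O}.
Common ancestors: {H, O}.
Among these, H is not an ancestor of any other common ancestor — it is the merge base.

H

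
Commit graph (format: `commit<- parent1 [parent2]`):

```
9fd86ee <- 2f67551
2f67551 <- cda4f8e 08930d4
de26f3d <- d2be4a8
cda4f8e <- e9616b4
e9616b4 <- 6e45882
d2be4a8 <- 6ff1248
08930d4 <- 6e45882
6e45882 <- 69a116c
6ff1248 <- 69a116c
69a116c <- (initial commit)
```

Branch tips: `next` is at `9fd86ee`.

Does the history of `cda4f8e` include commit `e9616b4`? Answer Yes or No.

Yes

Ancestors of cda4f8e (commits reachable by following parents): {69a116c, 6e45882, cda4f8e, e9616b4}.
e9616b4 is in that set, so it is an ancestor of cda4f8e.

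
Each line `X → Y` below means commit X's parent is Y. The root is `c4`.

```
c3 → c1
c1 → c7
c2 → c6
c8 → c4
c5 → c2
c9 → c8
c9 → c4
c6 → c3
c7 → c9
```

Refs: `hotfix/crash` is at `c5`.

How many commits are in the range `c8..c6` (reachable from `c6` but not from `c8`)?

Reachable from c6: {c1, c3, c4, c6, c7, c8, c9}.
Reachable from c8: {c4, c8}.
In c6's history but not c8's: {c1, c3, c6, c7, c9} — 5 commits.

5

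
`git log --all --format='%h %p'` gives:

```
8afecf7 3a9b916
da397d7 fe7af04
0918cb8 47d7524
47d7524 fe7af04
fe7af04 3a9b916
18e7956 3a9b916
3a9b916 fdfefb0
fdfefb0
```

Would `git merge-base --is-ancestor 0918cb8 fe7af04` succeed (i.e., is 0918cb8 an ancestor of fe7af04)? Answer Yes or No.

No

Ancestors of fe7af04: {3a9b916, fdfefb0, fe7af04}.
0918cb8 is not in that set, so it is not an ancestor of fe7af04.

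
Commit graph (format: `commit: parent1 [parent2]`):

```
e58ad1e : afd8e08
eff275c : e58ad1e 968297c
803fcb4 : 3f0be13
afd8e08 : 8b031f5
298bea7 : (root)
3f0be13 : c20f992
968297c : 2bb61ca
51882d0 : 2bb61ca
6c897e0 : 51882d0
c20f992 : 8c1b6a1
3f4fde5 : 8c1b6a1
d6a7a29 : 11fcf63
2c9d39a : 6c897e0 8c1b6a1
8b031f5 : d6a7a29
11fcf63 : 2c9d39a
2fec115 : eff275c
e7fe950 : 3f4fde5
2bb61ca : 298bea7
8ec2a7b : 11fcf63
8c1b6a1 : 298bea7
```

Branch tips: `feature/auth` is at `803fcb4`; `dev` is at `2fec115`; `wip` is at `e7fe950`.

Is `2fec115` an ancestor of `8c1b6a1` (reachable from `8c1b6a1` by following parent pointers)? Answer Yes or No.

No

Ancestors of 8c1b6a1: {298bea7, 8c1b6a1}.
2fec115 is not in that set, so it is not an ancestor of 8c1b6a1.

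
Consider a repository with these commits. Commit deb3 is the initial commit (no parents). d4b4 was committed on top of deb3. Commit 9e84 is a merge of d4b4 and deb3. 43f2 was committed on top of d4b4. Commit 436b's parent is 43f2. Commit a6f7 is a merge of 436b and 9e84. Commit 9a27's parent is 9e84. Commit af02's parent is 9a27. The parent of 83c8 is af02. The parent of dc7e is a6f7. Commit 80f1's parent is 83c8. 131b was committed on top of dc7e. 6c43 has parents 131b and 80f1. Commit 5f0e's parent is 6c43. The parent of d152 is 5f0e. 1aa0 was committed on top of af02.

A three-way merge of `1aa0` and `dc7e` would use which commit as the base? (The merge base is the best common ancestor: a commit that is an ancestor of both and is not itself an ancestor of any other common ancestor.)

Ancestors of 1aa0: {1aa0, 9a27, 9e84, af02, d4b4, deb3}.
Ancestors of dc7e: {436b, 43f2, 9e84, a6f7, d4b4, dc7e, deb3}.
Common ancestors: {9e84, d4b4, deb3}.
Among these, 9e84 is not an ancestor of any other common ancestor — it is the merge base.

9e84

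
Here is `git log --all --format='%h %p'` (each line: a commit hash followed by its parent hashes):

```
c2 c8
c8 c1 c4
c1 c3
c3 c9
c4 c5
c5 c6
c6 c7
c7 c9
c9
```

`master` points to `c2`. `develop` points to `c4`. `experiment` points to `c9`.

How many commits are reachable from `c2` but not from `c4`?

4

Reachable from c2: {c1, c2, c3, c4, c5, c6, c7, c8, c9}.
Reachable from c4: {c4, c5, c6, c7, c9}.
In c2's history but not c4's: {c1, c2, c3, c8} — 4 commits.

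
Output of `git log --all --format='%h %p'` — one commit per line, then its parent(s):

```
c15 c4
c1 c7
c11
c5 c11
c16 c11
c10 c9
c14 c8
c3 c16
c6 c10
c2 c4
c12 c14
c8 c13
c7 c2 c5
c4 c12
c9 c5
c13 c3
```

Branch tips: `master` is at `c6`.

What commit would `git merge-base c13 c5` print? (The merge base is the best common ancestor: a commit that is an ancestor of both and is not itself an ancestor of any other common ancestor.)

Ancestors of c13: {c11, c13, c16, c3}.
Ancestors of c5: {c11, c5}.
Common ancestors: {c11}.
The only common ancestor is c11, so it is the merge base.

c11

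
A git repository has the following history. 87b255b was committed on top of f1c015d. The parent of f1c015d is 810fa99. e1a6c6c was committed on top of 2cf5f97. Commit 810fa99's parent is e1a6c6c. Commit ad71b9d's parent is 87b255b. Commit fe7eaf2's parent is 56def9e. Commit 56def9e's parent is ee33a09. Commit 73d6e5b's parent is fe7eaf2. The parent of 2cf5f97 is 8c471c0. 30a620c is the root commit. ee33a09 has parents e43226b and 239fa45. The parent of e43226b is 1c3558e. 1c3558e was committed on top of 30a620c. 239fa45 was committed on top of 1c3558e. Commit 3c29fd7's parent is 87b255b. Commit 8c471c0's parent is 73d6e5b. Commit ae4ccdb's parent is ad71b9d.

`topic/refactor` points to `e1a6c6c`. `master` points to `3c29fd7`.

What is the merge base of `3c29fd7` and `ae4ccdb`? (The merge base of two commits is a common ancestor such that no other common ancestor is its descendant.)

87b255b

Ancestors of 3c29fd7: {1c3558e, 239fa45, 2cf5f97, 30a620c, 3c29fd7, 56def9e, 73d6e5b, 810fa99, 87b255b, 8c471c0, e1a6c6c, e43226b, ee33a09, f1c015d, fe7eaf2}.
Ancestors of ae4ccdb: {1c3558e, 239fa45, 2cf5f97, 30a620c, 56def9e, 73d6e5b, 810fa99, 87b255b, 8c471c0, ad71b9d, ae4ccdb, e1a6c6c, e43226b, ee33a09, f1c015d, fe7eaf2}.
Common ancestors: {1c3558e, 239fa45, 2cf5f97, 30a620c, 56def9e, 73d6e5b, 810fa99, 87b255b, 8c471c0, e1a6c6c, e43226b, ee33a09, f1c015d, fe7eaf2}.
Among these, 87b255b is not an ancestor of any other common ancestor — it is the merge base.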